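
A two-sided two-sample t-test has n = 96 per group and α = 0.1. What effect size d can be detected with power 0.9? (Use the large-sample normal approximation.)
d ≈ 0.42

Minimum detectable effect (two-sample t-test, normal approximation):
d = (z_{α/2} + z_β) / √(n/2)
d = (1.645 + 1.282) / √(96/2)
d = 2.926 / 6.928
d ≈ 0.42

By Cohen's convention (0.2 small / 0.5 medium / 0.8 large): small effect.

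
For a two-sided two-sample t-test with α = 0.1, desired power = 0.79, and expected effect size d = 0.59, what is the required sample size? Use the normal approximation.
n = 35 per group

Sample size formula (two-sample t-test, normal approximation):
n = 2 · ((z_{α/2} + z_β) / d)²

z_{α/2} = 1.645 (for α = 0.1, two-sided)
z_β = 0.806 (for power = 0.79)
d = 0.59

n = 2 · ((1.645 + 0.806) / 0.59)²
n = 2 · (4.154)²
n ≈ 34.51
Round up to the next whole number: n = 35 per group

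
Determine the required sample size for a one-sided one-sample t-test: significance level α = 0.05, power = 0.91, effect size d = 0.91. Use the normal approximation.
n = 11

Sample size formula (one-sample t-test, normal approximation):
n = ((z_α + z_β) / d)²

z_α = 1.645 (for α = 0.05, one-sided)
z_β = 1.341 (for power = 0.91)
d = 0.91

n = ((1.645 + 1.341) / 0.91)²
n = (3.281)²
n ≈ 10.76
Round up to the next whole number: n = 11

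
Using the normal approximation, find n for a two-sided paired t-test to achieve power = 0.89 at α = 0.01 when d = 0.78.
n = 24 pairs

Sample size formula (paired t-test, normal approximation):
n = ((z_{α/2} + z_β) / d)²

z_{α/2} = 2.576 (for α = 0.01, two-sided)
z_β = 1.227 (for power = 0.89)
d = 0.78

n = ((2.576 + 1.227) / 0.78)²
n = (4.876)²
n ≈ 23.78
Round up to the next whole number: n = 24 pairs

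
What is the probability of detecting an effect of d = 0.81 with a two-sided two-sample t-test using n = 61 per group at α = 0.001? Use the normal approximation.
Power ≈ 0.88

Power calculation (two-sample t-test, normal approximation):
z_β = d · √(n/2) - z_{α/2}
z_β = 0.81 · √(61/2) - 3.291
z_β = 0.81 · 5.523 - 3.291
z_β = 1.183

Power = Φ(z_β) = Φ(1.183) ≈ 0.882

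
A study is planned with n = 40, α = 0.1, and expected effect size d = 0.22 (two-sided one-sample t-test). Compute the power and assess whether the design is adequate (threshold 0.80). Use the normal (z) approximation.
Power ≈ 0.40; the study is underpowered (power < 0.80)

Power calculation (one-sample t-test, normal approximation):
z_β = d · √n - z_{α/2}
z_β = 0.22 · √40 - 1.645
z_β = 0.22 · 6.325 - 1.645
z_β = -0.253

Power = Φ(z_β) = Φ(-0.253) ≈ 0.400

Effect size d = 0.22 is small by Cohen's convention (0.2/0.5/0.8).

Threshold: power ≥ 0.80 is conventionally adequate.
Power ≈ 0.40 → the study is underpowered (power < 0.80).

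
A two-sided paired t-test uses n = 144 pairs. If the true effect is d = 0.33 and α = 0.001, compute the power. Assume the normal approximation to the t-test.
Power ≈ 0.75

Power calculation (paired t-test, normal approximation):
z_β = d · √n - z_{α/2}
z_β = 0.33 · √144 - 3.291
z_β = 0.33 · 12.000 - 3.291
z_β = 0.669

Power = Φ(z_β) = Φ(0.669) ≈ 0.748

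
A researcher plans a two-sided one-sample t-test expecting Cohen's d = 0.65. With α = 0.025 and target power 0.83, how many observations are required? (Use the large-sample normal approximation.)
n = 25

Sample size formula (one-sample t-test, normal approximation):
n = ((z_{α/2} + z_β) / d)²

z_{α/2} = 2.241 (for α = 0.025, two-sided)
z_β = 0.954 (for power = 0.83)
d = 0.65

n = ((2.241 + 0.954) / 0.65)²
n = (4.915)²
n ≈ 24.16
Round up to the next whole number: n = 25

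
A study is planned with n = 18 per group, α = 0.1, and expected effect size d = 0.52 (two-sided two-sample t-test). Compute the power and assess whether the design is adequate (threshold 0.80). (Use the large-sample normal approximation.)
Power ≈ 0.47; the study is underpowered (power < 0.80)

Power calculation (two-sample t-test, normal approximation):
z_β = d · √(n/2) - z_{α/2}
z_β = 0.52 · √(18/2) - 1.645
z_β = 0.52 · 3.000 - 1.645
z_β = -0.085

Power = Φ(z_β) = Φ(-0.085) ≈ 0.466

Effect size d = 0.52 is medium by Cohen's convention (0.2/0.5/0.8).

Threshold: power ≥ 0.80 is conventionally adequate.
Power ≈ 0.47 → the study is underpowered (power < 0.80).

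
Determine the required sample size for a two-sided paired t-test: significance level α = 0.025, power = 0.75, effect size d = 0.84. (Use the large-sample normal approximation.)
n = 13 pairs

Sample size formula (paired t-test, normal approximation):
n = ((z_{α/2} + z_β) / d)²

z_{α/2} = 2.241 (for α = 0.025, two-sided)
z_β = 0.674 (for power = 0.75)
d = 0.84

n = ((2.241 + 0.674) / 0.84)²
n = (3.470)²
n ≈ 12.04
Round up to the next whole number: n = 13 pairs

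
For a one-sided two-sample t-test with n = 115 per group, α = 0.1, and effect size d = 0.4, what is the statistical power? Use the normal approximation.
Power ≈ 0.96

Power calculation (two-sample t-test, normal approximation):
z_β = d · √(n/2) - z_α
z_β = 0.4 · √(115/2) - 1.282
z_β = 0.4 · 7.583 - 1.282
z_β = 1.752

Power = Φ(z_β) = Φ(1.752) ≈ 0.960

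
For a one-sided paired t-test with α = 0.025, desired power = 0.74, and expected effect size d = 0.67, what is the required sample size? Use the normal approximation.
n = 16 pairs

Sample size formula (paired t-test, normal approximation):
n = ((z_α + z_β) / d)²

z_α = 1.960 (for α = 0.025, one-sided)
z_β = 0.643 (for power = 0.74)
d = 0.67

n = ((1.960 + 0.643) / 0.67)²
n = (3.885)²
n ≈ 15.09
Round up to the next whole number: n = 16 pairs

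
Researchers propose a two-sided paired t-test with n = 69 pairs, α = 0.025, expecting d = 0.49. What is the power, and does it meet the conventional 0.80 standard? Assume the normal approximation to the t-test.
Power ≈ 0.97; the study is adequately powered (power ≥ 0.80)

Power calculation (paired t-test, normal approximation):
z_β = d · √n - z_{α/2}
z_β = 0.49 · √69 - 2.241
z_β = 0.49 · 8.307 - 2.241
z_β = 1.829

Power = Φ(z_β) = Φ(1.829) ≈ 0.966

Effect size d = 0.49 is small by Cohen's convention (0.2/0.5/0.8).

Threshold: power ≥ 0.80 is conventionally adequate.
Power ≈ 0.97 → the study is adequately powered (power ≥ 0.80).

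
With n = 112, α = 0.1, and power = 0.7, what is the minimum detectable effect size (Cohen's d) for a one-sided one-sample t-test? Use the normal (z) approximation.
d ≈ 0.17

Minimum detectable effect (one-sample t-test, normal approximation):
d = (z_α + z_β) / √n
d = (1.282 + 0.524) / √112
d = 1.806 / 10.583
d ≈ 0.17

By Cohen's convention (0.2 small / 0.5 medium / 0.8 large): very small effect.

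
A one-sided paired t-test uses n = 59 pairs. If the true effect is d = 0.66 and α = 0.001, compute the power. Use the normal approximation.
Power ≈ 0.98

Power calculation (paired t-test, normal approximation):
z_β = d · √n - z_α
z_β = 0.66 · √59 - 3.090
z_β = 0.66 · 7.681 - 3.090
z_β = 1.979

Power = Φ(z_β) = Φ(1.979) ≈ 0.976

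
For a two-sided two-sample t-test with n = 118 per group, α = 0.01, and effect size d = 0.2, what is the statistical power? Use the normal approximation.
Power ≈ 0.15

Power calculation (two-sample t-test, normal approximation):
z_β = d · √(n/2) - z_{α/2}
z_β = 0.2 · √(118/2) - 2.576
z_β = 0.2 · 7.681 - 2.576
z_β = -1.040

Power = Φ(z_β) = Φ(-1.040) ≈ 0.149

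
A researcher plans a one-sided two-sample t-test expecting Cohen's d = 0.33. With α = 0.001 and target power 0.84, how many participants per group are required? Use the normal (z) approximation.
n = 307 per group

Sample size formula (two-sample t-test, normal approximation):
n = 2 · ((z_α + z_β) / d)²

z_α = 3.090 (for α = 0.001, one-sided)
z_β = 0.994 (for power = 0.84)
d = 0.33

n = 2 · ((3.090 + 0.994) / 0.33)²
n = 2 · (12.376)²
n ≈ 306.33
Round up to the next whole number: n = 307 per group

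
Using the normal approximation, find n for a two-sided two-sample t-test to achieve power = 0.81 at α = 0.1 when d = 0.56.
n = 41 per group

Sample size formula (two-sample t-test, normal approximation):
n = 2 · ((z_{α/2} + z_β) / d)²

z_{α/2} = 1.645 (for α = 0.1, two-sided)
z_β = 0.878 (for power = 0.81)
d = 0.56

n = 2 · ((1.645 + 0.878) / 0.56)²
n = 2 · (4.505)²
n ≈ 40.59
Round up to the next whole number: n = 41 per group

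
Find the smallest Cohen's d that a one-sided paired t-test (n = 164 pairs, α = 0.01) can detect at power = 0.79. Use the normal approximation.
d ≈ 0.24

Minimum detectable effect (paired t-test, normal approximation):
d = (z_α + z_β) / √n
d = (2.326 + 0.806) / √164
d = 3.133 / 12.806
d ≈ 0.24

By Cohen's convention (0.2 small / 0.5 medium / 0.8 large): small effect.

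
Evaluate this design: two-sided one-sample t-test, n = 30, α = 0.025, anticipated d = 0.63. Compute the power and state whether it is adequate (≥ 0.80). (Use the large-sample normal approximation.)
Power ≈ 0.89; the study is adequately powered (power ≥ 0.80)

Power calculation (one-sample t-test, normal approximation):
z_β = d · √n - z_{α/2}
z_β = 0.63 · √30 - 2.241
z_β = 0.63 · 5.477 - 2.241
z_β = 1.209

Power = Φ(z_β) = Φ(1.209) ≈ 0.887

Effect size d = 0.63 is medium by Cohen's convention (0.2/0.5/0.8).

Threshold: power ≥ 0.80 is conventionally adequate.
Power ≈ 0.89 → the study is adequately powered (power ≥ 0.80).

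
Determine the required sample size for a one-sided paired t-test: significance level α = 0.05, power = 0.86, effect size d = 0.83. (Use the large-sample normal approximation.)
n = 11 pairs

Sample size formula (paired t-test, normal approximation):
n = ((z_α + z_β) / d)²

z_α = 1.645 (for α = 0.05, one-sided)
z_β = 1.080 (for power = 0.86)
d = 0.83

n = ((1.645 + 1.080) / 0.83)²
n = (3.283)²
n ≈ 10.78
Round up to the next whole number: n = 11 pairs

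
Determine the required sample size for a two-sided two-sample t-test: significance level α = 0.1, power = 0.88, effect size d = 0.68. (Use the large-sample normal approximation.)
n = 35 per group

Sample size formula (two-sample t-test, normal approximation):
n = 2 · ((z_{α/2} + z_β) / d)²

z_{α/2} = 1.645 (for α = 0.1, two-sided)
z_β = 1.175 (for power = 0.88)
d = 0.68

n = 2 · ((1.645 + 1.175) / 0.68)²
n = 2 · (4.147)²
n ≈ 34.40
Round up to the next whole number: n = 35 per group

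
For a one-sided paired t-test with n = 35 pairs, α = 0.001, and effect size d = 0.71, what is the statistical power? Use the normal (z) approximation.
Power ≈ 0.87

Power calculation (paired t-test, normal approximation):
z_β = d · √n - z_α
z_β = 0.71 · √35 - 3.090
z_β = 0.71 · 5.916 - 3.090
z_β = 1.110

Power = Φ(z_β) = Φ(1.110) ≈ 0.867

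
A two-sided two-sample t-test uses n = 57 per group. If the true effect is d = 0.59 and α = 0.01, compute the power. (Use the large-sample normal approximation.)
Power ≈ 0.72

Power calculation (two-sample t-test, normal approximation):
z_β = d · √(n/2) - z_{α/2}
z_β = 0.59 · √(57/2) - 2.576
z_β = 0.59 · 5.339 - 2.576
z_β = 0.574

Power = Φ(z_β) = Φ(0.574) ≈ 0.717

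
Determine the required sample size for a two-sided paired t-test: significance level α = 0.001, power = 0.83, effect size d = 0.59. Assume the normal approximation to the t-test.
n = 52 pairs

Sample size formula (paired t-test, normal approximation):
n = ((z_{α/2} + z_β) / d)²

z_{α/2} = 3.291 (for α = 0.001, two-sided)
z_β = 0.954 (for power = 0.83)
d = 0.59

n = ((3.291 + 0.954) / 0.59)²
n = (7.195)²
n ≈ 51.77
Round up to the next whole number: n = 52 pairs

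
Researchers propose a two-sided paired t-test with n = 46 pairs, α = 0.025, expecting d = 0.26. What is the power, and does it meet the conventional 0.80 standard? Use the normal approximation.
Power ≈ 0.32; the study is underpowered (power < 0.80)

Power calculation (paired t-test, normal approximation):
z_β = d · √n - z_{α/2}
z_β = 0.26 · √46 - 2.241
z_β = 0.26 · 6.782 - 2.241
z_β = -0.478

Power = Φ(z_β) = Φ(-0.478) ≈ 0.316

Effect size d = 0.26 is small by Cohen's convention (0.2/0.5/0.8).

Threshold: power ≥ 0.80 is conventionally adequate.
Power ≈ 0.32 → the study is underpowered (power < 0.80).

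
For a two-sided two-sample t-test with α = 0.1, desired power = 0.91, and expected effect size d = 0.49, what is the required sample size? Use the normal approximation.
n = 75 per group

Sample size formula (two-sample t-test, normal approximation):
n = 2 · ((z_{α/2} + z_β) / d)²

z_{α/2} = 1.645 (for α = 0.1, two-sided)
z_β = 1.341 (for power = 0.91)
d = 0.49

n = 2 · ((1.645 + 1.341) / 0.49)²
n = 2 · (6.094)²
n ≈ 74.27
Round up to the next whole number: n = 75 per group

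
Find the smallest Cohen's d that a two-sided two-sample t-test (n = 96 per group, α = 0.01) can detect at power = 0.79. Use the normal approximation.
d ≈ 0.49

Minimum detectable effect (two-sample t-test, normal approximation):
d = (z_{α/2} + z_β) / √(n/2)
d = (2.576 + 0.806) / √(96/2)
d = 3.382 / 6.928
d ≈ 0.49

By Cohen's convention (0.2 small / 0.5 medium / 0.8 large): small effect.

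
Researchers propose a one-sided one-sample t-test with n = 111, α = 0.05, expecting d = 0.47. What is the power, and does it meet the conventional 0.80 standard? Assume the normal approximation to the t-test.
Power ≈ 1.00; the study is adequately powered (power ≥ 0.80)

Power calculation (one-sample t-test, normal approximation):
z_β = d · √n - z_α
z_β = 0.47 · √111 - 1.645
z_β = 0.47 · 10.536 - 1.645
z_β = 3.307

Power = Φ(z_β) = Φ(3.307) ≈ 1.000

Effect size d = 0.47 is small by Cohen's convention (0.2/0.5/0.8).

Threshold: power ≥ 0.80 is conventionally adequate.
Power ≈ 1.00 → the study is adequately powered (power ≥ 0.80).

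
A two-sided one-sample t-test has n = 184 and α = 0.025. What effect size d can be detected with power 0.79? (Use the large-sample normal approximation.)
d ≈ 0.22

Minimum detectable effect (one-sample t-test, normal approximation):
d = (z_{α/2} + z_β) / √n
d = (2.241 + 0.806) / √184
d = 3.048 / 13.565
d ≈ 0.22

By Cohen's convention (0.2 small / 0.5 medium / 0.8 large): small effect.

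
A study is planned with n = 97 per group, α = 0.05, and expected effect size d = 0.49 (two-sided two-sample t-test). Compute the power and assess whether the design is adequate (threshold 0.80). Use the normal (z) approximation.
Power ≈ 0.93; the study is adequately powered (power ≥ 0.80)

Power calculation (two-sample t-test, normal approximation):
z_β = d · √(n/2) - z_{α/2}
z_β = 0.49 · √(97/2) - 1.960
z_β = 0.49 · 6.964 - 1.960
z_β = 1.452

Power = Φ(z_β) = Φ(1.452) ≈ 0.927

Effect size d = 0.49 is small by Cohen's convention (0.2/0.5/0.8).

Threshold: power ≥ 0.80 is conventionally adequate.
Power ≈ 0.93 → the study is adequately powered (power ≥ 0.80).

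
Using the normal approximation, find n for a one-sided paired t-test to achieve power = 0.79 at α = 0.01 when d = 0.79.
n = 16 pairs

Sample size formula (paired t-test, normal approximation):
n = ((z_α + z_β) / d)²

z_α = 2.326 (for α = 0.01, one-sided)
z_β = 0.806 (for power = 0.79)
d = 0.79

n = ((2.326 + 0.806) / 0.79)²
n = (3.965)²
n ≈ 15.72
Round up to the next whole number: n = 16 pairs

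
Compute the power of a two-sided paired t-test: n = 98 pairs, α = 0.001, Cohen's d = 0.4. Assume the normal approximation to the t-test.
Power ≈ 0.75

Power calculation (paired t-test, normal approximation):
z_β = d · √n - z_{α/2}
z_β = 0.4 · √98 - 3.291
z_β = 0.4 · 9.899 - 3.291
z_β = 0.669

Power = Φ(z_β) = Φ(0.669) ≈ 0.748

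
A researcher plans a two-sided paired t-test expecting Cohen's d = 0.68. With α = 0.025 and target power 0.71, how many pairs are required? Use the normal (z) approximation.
n = 17 pairs

Sample size formula (paired t-test, normal approximation):
n = ((z_{α/2} + z_β) / d)²

z_{α/2} = 2.241 (for α = 0.025, two-sided)
z_β = 0.553 (for power = 0.71)
d = 0.68

n = ((2.241 + 0.553) / 0.68)²
n = (4.109)²
n ≈ 16.88
Round up to the next whole number: n = 17 pairs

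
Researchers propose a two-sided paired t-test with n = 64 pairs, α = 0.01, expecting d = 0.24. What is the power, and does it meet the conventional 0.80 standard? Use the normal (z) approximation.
Power ≈ 0.26; the study is underpowered (power < 0.80)

Power calculation (paired t-test, normal approximation):
z_β = d · √n - z_{α/2}
z_β = 0.24 · √64 - 2.576
z_β = 0.24 · 8.000 - 2.576
z_β = -0.656

Power = Φ(z_β) = Φ(-0.656) ≈ 0.256

Effect size d = 0.24 is small by Cohen's convention (0.2/0.5/0.8).

Threshold: power ≥ 0.80 is conventionally adequate.
Power ≈ 0.26 → the study is underpowered (power < 0.80).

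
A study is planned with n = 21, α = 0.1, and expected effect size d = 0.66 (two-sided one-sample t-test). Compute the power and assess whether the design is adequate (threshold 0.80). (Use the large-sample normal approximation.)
Power ≈ 0.92; the study is adequately powered (power ≥ 0.80)

Power calculation (one-sample t-test, normal approximation):
z_β = d · √n - z_{α/2}
z_β = 0.66 · √21 - 1.645
z_β = 0.66 · 4.583 - 1.645
z_β = 1.380

Power = Φ(z_β) = Φ(1.380) ≈ 0.916

Effect size d = 0.66 is medium by Cohen's convention (0.2/0.5/0.8).

Threshold: power ≥ 0.80 is conventionally adequate.
Power ≈ 0.92 → the study is adequately powered (power ≥ 0.80).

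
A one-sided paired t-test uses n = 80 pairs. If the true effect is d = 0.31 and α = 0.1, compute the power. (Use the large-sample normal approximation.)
Power ≈ 0.93

Power calculation (paired t-test, normal approximation):
z_β = d · √n - z_α
z_β = 0.31 · √80 - 1.282
z_β = 0.31 · 8.944 - 1.282
z_β = 1.491

Power = Φ(z_β) = Φ(1.491) ≈ 0.932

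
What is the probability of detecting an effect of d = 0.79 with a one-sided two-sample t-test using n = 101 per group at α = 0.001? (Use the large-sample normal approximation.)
Power ≈ 0.99

Power calculation (two-sample t-test, normal approximation):
z_β = d · √(n/2) - z_α
z_β = 0.79 · √(101/2) - 3.090
z_β = 0.79 · 7.106 - 3.090
z_β = 2.524

Power = Φ(z_β) = Φ(2.524) ≈ 0.994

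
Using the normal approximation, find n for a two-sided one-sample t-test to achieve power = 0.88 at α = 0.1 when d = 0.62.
n = 21

Sample size formula (one-sample t-test, normal approximation):
n = ((z_{α/2} + z_β) / d)²

z_{α/2} = 1.645 (for α = 0.1, two-sided)
z_β = 1.175 (for power = 0.88)
d = 0.62

n = ((1.645 + 1.175) / 0.62)²
n = (4.548)²
n ≈ 20.68
Round up to the next whole number: n = 21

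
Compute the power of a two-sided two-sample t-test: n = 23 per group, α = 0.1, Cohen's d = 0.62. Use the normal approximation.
Power ≈ 0.68

Power calculation (two-sample t-test, normal approximation):
z_β = d · √(n/2) - z_{α/2}
z_β = 0.62 · √(23/2) - 1.645
z_β = 0.62 · 3.391 - 1.645
z_β = 0.458

Power = Φ(z_β) = Φ(0.458) ≈ 0.676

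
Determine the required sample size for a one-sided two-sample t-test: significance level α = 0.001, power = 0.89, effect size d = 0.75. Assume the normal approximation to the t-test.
n = 67 per group

Sample size formula (two-sample t-test, normal approximation):
n = 2 · ((z_α + z_β) / d)²

z_α = 3.090 (for α = 0.001, one-sided)
z_β = 1.227 (for power = 0.89)
d = 0.75

n = 2 · ((3.090 + 1.227) / 0.75)²
n = 2 · (5.756)²
n ≈ 66.26
Round up to the next whole number: n = 67 per group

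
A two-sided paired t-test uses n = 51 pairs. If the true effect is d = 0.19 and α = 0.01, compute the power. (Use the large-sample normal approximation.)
Power ≈ 0.11

Power calculation (paired t-test, normal approximation):
z_β = d · √n - z_{α/2}
z_β = 0.19 · √51 - 2.576
z_β = 0.19 · 7.141 - 2.576
z_β = -1.219

Power = Φ(z_β) = Φ(-1.219) ≈ 0.111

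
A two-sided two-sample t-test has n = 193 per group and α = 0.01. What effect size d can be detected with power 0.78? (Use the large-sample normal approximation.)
d ≈ 0.34

Minimum detectable effect (two-sample t-test, normal approximation):
d = (z_{α/2} + z_β) / √(n/2)
d = (2.576 + 0.772) / √(193/2)
d = 3.348 / 9.823
d ≈ 0.34

By Cohen's convention (0.2 small / 0.5 medium / 0.8 large): small effect.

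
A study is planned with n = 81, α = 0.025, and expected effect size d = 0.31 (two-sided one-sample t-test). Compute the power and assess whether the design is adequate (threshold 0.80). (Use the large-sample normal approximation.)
Power ≈ 0.71; the study is underpowered (power < 0.80)

Power calculation (one-sample t-test, normal approximation):
z_β = d · √n - z_{α/2}
z_β = 0.31 · √81 - 2.241
z_β = 0.31 · 9.000 - 2.241
z_β = 0.549

Power = Φ(z_β) = Φ(0.549) ≈ 0.708

Effect size d = 0.31 is small by Cohen's convention (0.2/0.5/0.8).

Threshold: power ≥ 0.80 is conventionally adequate.
Power ≈ 0.71 → the study is underpowered (power < 0.80).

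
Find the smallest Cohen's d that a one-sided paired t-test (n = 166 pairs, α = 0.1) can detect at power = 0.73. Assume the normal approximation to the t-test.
d ≈ 0.15

Minimum detectable effect (paired t-test, normal approximation):
d = (z_α + z_β) / √n
d = (1.282 + 0.613) / √166
d = 1.894 / 12.884
d ≈ 0.15

By Cohen's convention (0.2 small / 0.5 medium / 0.8 large): very small effect.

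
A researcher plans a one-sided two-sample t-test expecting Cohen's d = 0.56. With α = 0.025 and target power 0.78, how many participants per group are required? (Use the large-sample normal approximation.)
n = 48 per group

Sample size formula (two-sample t-test, normal approximation):
n = 2 · ((z_α + z_β) / d)²

z_α = 1.960 (for α = 0.025, one-sided)
z_β = 0.772 (for power = 0.78)
d = 0.56

n = 2 · ((1.960 + 0.772) / 0.56)²
n = 2 · (4.879)²
n ≈ 47.61
Round up to the next whole number: n = 48 per group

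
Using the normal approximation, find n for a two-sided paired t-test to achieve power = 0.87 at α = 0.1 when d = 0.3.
n = 86 pairs

Sample size formula (paired t-test, normal approximation):
n = ((z_{α/2} + z_β) / d)²

z_{α/2} = 1.645 (for α = 0.1, two-sided)
z_β = 1.126 (for power = 0.87)
d = 0.3

n = ((1.645 + 1.126) / 0.3)²
n = (9.237)²
n ≈ 85.32
Round up to the next whole number: n = 86 pairs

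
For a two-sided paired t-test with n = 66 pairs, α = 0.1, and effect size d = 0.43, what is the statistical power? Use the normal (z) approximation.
Power ≈ 0.97

Power calculation (paired t-test, normal approximation):
z_β = d · √n - z_{α/2}
z_β = 0.43 · √66 - 1.645
z_β = 0.43 · 8.124 - 1.645
z_β = 1.848

Power = Φ(z_β) = Φ(1.848) ≈ 0.968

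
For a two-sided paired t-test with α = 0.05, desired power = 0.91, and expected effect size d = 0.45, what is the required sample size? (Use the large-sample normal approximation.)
n = 54 pairs

Sample size formula (paired t-test, normal approximation):
n = ((z_{α/2} + z_β) / d)²

z_{α/2} = 1.960 (for α = 0.05, two-sided)
z_β = 1.341 (for power = 0.91)
d = 0.45

n = ((1.960 + 1.341) / 0.45)²
n = (7.336)²
n ≈ 53.82
Round up to the next whole number: n = 54 pairs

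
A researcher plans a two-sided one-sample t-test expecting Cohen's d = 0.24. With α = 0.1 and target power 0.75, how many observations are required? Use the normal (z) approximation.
n = 94

Sample size formula (one-sample t-test, normal approximation):
n = ((z_{α/2} + z_β) / d)²

z_{α/2} = 1.645 (for α = 0.1, two-sided)
z_β = 0.674 (for power = 0.75)
d = 0.24

n = ((1.645 + 0.674) / 0.24)²
n = (9.663)²
n ≈ 93.37
Round up to the next whole number: n = 94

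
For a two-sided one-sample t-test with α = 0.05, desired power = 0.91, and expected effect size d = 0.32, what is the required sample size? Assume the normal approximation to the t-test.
n = 107

Sample size formula (one-sample t-test, normal approximation):
n = ((z_{α/2} + z_β) / d)²

z_{α/2} = 1.960 (for α = 0.05, two-sided)
z_β = 1.341 (for power = 0.91)
d = 0.32

n = ((1.960 + 1.341) / 0.32)²
n = (10.316)²
n ≈ 106.42
Round up to the next whole number: n = 107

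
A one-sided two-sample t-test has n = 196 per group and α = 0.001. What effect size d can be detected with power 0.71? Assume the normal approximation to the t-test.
d ≈ 0.37

Minimum detectable effect (two-sample t-test, normal approximation):
d = (z_α + z_β) / √(n/2)
d = (3.090 + 0.553) / √(196/2)
d = 3.644 / 9.899
d ≈ 0.37

By Cohen's convention (0.2 small / 0.5 medium / 0.8 large): small effect.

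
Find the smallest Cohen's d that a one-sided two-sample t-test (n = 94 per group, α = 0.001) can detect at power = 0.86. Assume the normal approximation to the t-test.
d ≈ 0.61

Minimum detectable effect (two-sample t-test, normal approximation):
d = (z_α + z_β) / √(n/2)
d = (3.090 + 1.080) / √(94/2)
d = 4.171 / 6.856
d ≈ 0.61

By Cohen's convention (0.2 small / 0.5 medium / 0.8 large): medium effect.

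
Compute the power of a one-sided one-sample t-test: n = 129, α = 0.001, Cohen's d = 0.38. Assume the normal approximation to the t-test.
Power ≈ 0.89

Power calculation (one-sample t-test, normal approximation):
z_β = d · √n - z_α
z_β = 0.38 · √129 - 3.090
z_β = 0.38 · 11.358 - 3.090
z_β = 1.226

Power = Φ(z_β) = Φ(1.226) ≈ 0.890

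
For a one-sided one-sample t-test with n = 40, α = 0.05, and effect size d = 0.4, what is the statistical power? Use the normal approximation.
Power ≈ 0.81

Power calculation (one-sample t-test, normal approximation):
z_β = d · √n - z_α
z_β = 0.4 · √40 - 1.645
z_β = 0.4 · 6.325 - 1.645
z_β = 0.885

Power = Φ(z_β) = Φ(0.885) ≈ 0.812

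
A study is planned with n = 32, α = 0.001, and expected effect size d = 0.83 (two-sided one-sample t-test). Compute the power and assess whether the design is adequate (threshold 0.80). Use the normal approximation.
Power ≈ 0.92; the study is adequately powered (power ≥ 0.80)

Power calculation (one-sample t-test, normal approximation):
z_β = d · √n - z_{α/2}
z_β = 0.83 · √32 - 3.291
z_β = 0.83 · 5.657 - 3.291
z_β = 1.405

Power = Φ(z_β) = Φ(1.405) ≈ 0.920

Effect size d = 0.83 is large by Cohen's convention (0.2/0.5/0.8).

Threshold: power ≥ 0.80 is conventionally adequate.
Power ≈ 0.92 → the study is adequately powered (power ≥ 0.80).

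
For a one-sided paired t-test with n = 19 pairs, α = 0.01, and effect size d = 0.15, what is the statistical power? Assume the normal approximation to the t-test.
Power ≈ 0.05

Power calculation (paired t-test, normal approximation):
z_β = d · √n - z_α
z_β = 0.15 · √19 - 2.326
z_β = 0.15 · 4.359 - 2.326
z_β = -1.673

Power = Φ(z_β) = Φ(-1.673) ≈ 0.047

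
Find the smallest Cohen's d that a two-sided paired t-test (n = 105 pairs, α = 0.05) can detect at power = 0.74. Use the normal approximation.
d ≈ 0.25

Minimum detectable effect (paired t-test, normal approximation):
d = (z_{α/2} + z_β) / √n
d = (1.960 + 0.643) / √105
d = 2.603 / 10.247
d ≈ 0.25

By Cohen's convention (0.2 small / 0.5 medium / 0.8 large): small effect.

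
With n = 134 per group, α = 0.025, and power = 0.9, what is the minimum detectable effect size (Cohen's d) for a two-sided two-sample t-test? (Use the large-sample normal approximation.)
d ≈ 0.43

Minimum detectable effect (two-sample t-test, normal approximation):
d = (z_{α/2} + z_β) / √(n/2)
d = (2.241 + 1.282) / √(134/2)
d = 3.523 / 8.185
d ≈ 0.43

By Cohen's convention (0.2 small / 0.5 medium / 0.8 large): small effect.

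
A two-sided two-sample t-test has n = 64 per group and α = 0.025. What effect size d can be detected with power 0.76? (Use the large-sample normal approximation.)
d ≈ 0.52

Minimum detectable effect (two-sample t-test, normal approximation):
d = (z_{α/2} + z_β) / √(n/2)
d = (2.241 + 0.706) / √(64/2)
d = 2.948 / 5.657
d ≈ 0.52

By Cohen's convention (0.2 small / 0.5 medium / 0.8 large): medium effect.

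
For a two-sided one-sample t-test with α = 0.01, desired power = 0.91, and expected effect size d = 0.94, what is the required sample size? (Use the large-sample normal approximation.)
n = 18

Sample size formula (one-sample t-test, normal approximation):
n = ((z_{α/2} + z_β) / d)²

z_{α/2} = 2.576 (for α = 0.01, two-sided)
z_β = 1.341 (for power = 0.91)
d = 0.94

n = ((2.576 + 1.341) / 0.94)²
n = (4.167)²
n ≈ 17.36
Round up to the next whole number: n = 18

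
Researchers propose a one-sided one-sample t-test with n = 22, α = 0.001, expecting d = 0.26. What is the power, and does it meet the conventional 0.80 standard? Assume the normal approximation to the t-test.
Power ≈ 0.03; the study is underpowered (power < 0.80)

Power calculation (one-sample t-test, normal approximation):
z_β = d · √n - z_α
z_β = 0.26 · √22 - 3.090
z_β = 0.26 · 4.690 - 3.090
z_β = -1.871

Power = Φ(z_β) = Φ(-1.871) ≈ 0.031

Effect size d = 0.26 is small by Cohen's convention (0.2/0.5/0.8).

Threshold: power ≥ 0.80 is conventionally adequate.
Power ≈ 0.03 → the study is underpowered (power < 0.80).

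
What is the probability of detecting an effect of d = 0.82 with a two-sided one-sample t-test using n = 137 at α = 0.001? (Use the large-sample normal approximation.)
Power ≈ 1.00

Power calculation (one-sample t-test, normal approximation):
z_β = d · √n - z_{α/2}
z_β = 0.82 · √137 - 3.291
z_β = 0.82 · 11.705 - 3.291
z_β = 6.307

Power = Φ(z_β) = Φ(6.307) ≈ 1.000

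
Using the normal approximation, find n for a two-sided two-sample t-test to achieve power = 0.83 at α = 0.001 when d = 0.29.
n = 429 per group

Sample size formula (two-sample t-test, normal approximation):
n = 2 · ((z_{α/2} + z_β) / d)²

z_{α/2} = 3.291 (for α = 0.001, two-sided)
z_β = 0.954 (for power = 0.83)
d = 0.29

n = 2 · ((3.291 + 0.954) / 0.29)²
n = 2 · (14.638)²
n ≈ 428.54
Round up to the next whole number: n = 429 per group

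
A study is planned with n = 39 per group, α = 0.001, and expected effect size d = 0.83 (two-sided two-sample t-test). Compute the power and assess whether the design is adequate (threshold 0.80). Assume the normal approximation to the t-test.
Power ≈ 0.65; the study is underpowered (power < 0.80)

Power calculation (two-sample t-test, normal approximation):
z_β = d · √(n/2) - z_{α/2}
z_β = 0.83 · √(39/2) - 3.291
z_β = 0.83 · 4.416 - 3.291
z_β = 0.375

Power = Φ(z_β) = Φ(0.375) ≈ 0.646

Effect size d = 0.83 is large by Cohen's convention (0.2/0.5/0.8).

Threshold: power ≥ 0.80 is conventionally adequate.
Power ≈ 0.65 → the study is underpowered (power < 0.80).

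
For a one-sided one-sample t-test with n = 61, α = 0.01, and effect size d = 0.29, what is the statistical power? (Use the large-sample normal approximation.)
Power ≈ 0.48

Power calculation (one-sample t-test, normal approximation):
z_β = d · √n - z_α
z_β = 0.29 · √61 - 2.326
z_β = 0.29 · 7.810 - 2.326
z_β = -0.061

Power = Φ(z_β) = Φ(-0.061) ≈ 0.476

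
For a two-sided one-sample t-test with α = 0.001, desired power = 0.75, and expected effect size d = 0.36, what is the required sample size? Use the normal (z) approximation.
n = 122

Sample size formula (one-sample t-test, normal approximation):
n = ((z_{α/2} + z_β) / d)²

z_{α/2} = 3.291 (for α = 0.001, two-sided)
z_β = 0.674 (for power = 0.75)
d = 0.36

n = ((3.291 + 0.674) / 0.36)²
n = (11.014)²
n ≈ 121.31
Round up to the next whole number: n = 122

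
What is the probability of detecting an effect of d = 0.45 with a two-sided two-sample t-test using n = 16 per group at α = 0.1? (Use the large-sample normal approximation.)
Power ≈ 0.35

Power calculation (two-sample t-test, normal approximation):
z_β = d · √(n/2) - z_{α/2}
z_β = 0.45 · √(16/2) - 1.645
z_β = 0.45 · 2.828 - 1.645
z_β = -0.372

Power = Φ(z_β) = Φ(-0.372) ≈ 0.355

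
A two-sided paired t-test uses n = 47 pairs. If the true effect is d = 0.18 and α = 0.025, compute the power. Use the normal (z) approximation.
Power ≈ 0.16

Power calculation (paired t-test, normal approximation):
z_β = d · √n - z_{α/2}
z_β = 0.18 · √47 - 2.241
z_β = 0.18 · 6.856 - 2.241
z_β = -1.007

Power = Φ(z_β) = Φ(-1.007) ≈ 0.157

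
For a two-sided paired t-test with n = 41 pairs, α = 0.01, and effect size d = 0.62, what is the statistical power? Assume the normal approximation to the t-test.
Power ≈ 0.92

Power calculation (paired t-test, normal approximation):
z_β = d · √n - z_{α/2}
z_β = 0.62 · √41 - 2.576
z_β = 0.62 · 6.403 - 2.576
z_β = 1.394

Power = Φ(z_β) = Φ(1.394) ≈ 0.918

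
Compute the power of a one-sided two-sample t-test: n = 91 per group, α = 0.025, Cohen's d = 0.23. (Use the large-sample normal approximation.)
Power ≈ 0.34

Power calculation (two-sample t-test, normal approximation):
z_β = d · √(n/2) - z_α
z_β = 0.23 · √(91/2) - 1.960
z_β = 0.23 · 6.745 - 1.960
z_β = -0.409

Power = Φ(z_β) = Φ(-0.409) ≈ 0.341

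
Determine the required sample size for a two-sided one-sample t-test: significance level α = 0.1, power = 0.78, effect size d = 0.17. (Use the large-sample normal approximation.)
n = 203

Sample size formula (one-sample t-test, normal approximation):
n = ((z_{α/2} + z_β) / d)²

z_{α/2} = 1.645 (for α = 0.1, two-sided)
z_β = 0.772 (for power = 0.78)
d = 0.17

n = ((1.645 + 0.772) / 0.17)²
n = (14.218)²
n ≈ 202.15
Round up to the next whole number: n = 203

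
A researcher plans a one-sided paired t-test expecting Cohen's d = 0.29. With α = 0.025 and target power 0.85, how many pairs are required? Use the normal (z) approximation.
n = 107 pairs

Sample size formula (paired t-test, normal approximation):
n = ((z_α + z_β) / d)²

z_α = 1.960 (for α = 0.025, one-sided)
z_β = 1.036 (for power = 0.85)
d = 0.29

n = ((1.960 + 1.036) / 0.29)²
n = (10.331)²
n ≈ 106.73
Round up to the next whole number: n = 107 pairs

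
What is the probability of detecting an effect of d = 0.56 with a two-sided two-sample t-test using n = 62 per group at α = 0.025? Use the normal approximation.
Power ≈ 0.81

Power calculation (two-sample t-test, normal approximation):
z_β = d · √(n/2) - z_{α/2}
z_β = 0.56 · √(62/2) - 2.241
z_β = 0.56 · 5.568 - 2.241
z_β = 0.877

Power = Φ(z_β) = Φ(0.877) ≈ 0.810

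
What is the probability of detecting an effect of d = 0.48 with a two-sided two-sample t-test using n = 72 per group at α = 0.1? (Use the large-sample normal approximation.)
Power ≈ 0.89

Power calculation (two-sample t-test, normal approximation):
z_β = d · √(n/2) - z_{α/2}
z_β = 0.48 · √(72/2) - 1.645
z_β = 0.48 · 6.000 - 1.645
z_β = 1.235

Power = Φ(z_β) = Φ(1.235) ≈ 0.892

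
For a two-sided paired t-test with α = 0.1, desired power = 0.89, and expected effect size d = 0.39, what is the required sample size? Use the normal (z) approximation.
n = 55 pairs

Sample size formula (paired t-test, normal approximation):
n = ((z_{α/2} + z_β) / d)²

z_{α/2} = 1.645 (for α = 0.1, two-sided)
z_β = 1.227 (for power = 0.89)
d = 0.39

n = ((1.645 + 1.227) / 0.39)²
n = (7.364)²
n ≈ 54.23
Round up to the next whole number: n = 55 pairs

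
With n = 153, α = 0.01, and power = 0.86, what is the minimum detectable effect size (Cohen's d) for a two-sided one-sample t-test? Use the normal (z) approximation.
d ≈ 0.30

Minimum detectable effect (one-sample t-test, normal approximation):
d = (z_{α/2} + z_β) / √n
d = (2.576 + 1.080) / √153
d = 3.656 / 12.369
d ≈ 0.30

By Cohen's convention (0.2 small / 0.5 medium / 0.8 large): small effect.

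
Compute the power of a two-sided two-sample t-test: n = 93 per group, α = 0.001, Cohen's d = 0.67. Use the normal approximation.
Power ≈ 0.90

Power calculation (two-sample t-test, normal approximation):
z_β = d · √(n/2) - z_{α/2}
z_β = 0.67 · √(93/2) - 3.291
z_β = 0.67 · 6.819 - 3.291
z_β = 1.278

Power = Φ(z_β) = Φ(1.278) ≈ 0.899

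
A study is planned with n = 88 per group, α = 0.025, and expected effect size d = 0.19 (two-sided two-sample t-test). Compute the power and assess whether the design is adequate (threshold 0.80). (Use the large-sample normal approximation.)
Power ≈ 0.16; the study is underpowered (power < 0.80)

Power calculation (two-sample t-test, normal approximation):
z_β = d · √(n/2) - z_{α/2}
z_β = 0.19 · √(88/2) - 2.241
z_β = 0.19 · 6.633 - 2.241
z_β = -0.981

Power = Φ(z_β) = Φ(-0.981) ≈ 0.163

Effect size d = 0.19 is very small by Cohen's convention (0.2/0.5/0.8).

Threshold: power ≥ 0.80 is conventionally adequate.
Power ≈ 0.16 → the study is underpowered (power < 0.80).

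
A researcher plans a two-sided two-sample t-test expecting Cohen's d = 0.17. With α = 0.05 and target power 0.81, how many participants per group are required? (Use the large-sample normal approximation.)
n = 558 per group

Sample size formula (two-sample t-test, normal approximation):
n = 2 · ((z_{α/2} + z_β) / d)²

z_{α/2} = 1.960 (for α = 0.05, two-sided)
z_β = 0.878 (for power = 0.81)
d = 0.17

n = 2 · ((1.960 + 0.878) / 0.17)²
n = 2 · (16.694)²
n ≈ 557.38
Round up to the next whole number: n = 558 per group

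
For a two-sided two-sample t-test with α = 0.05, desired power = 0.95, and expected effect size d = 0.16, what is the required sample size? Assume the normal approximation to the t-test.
n = 1016 per group

Sample size formula (two-sample t-test, normal approximation):
n = 2 · ((z_{α/2} + z_β) / d)²

z_{α/2} = 1.960 (for α = 0.05, two-sided)
z_β = 1.645 (for power = 0.95)
d = 0.16

n = 2 · ((1.960 + 1.645) / 0.16)²
n = 2 · (22.531)²
n ≈ 1015.29
Round up to the next whole number: n = 1016 per group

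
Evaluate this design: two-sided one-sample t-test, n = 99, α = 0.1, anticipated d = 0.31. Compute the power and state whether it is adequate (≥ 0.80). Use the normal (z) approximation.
Power ≈ 0.93; the study is adequately powered (power ≥ 0.80)

Power calculation (one-sample t-test, normal approximation):
z_β = d · √n - z_{α/2}
z_β = 0.31 · √99 - 1.645
z_β = 0.31 · 9.950 - 1.645
z_β = 1.440

Power = Φ(z_β) = Φ(1.440) ≈ 0.925

Effect size d = 0.31 is small by Cohen's convention (0.2/0.5/0.8).

Threshold: power ≥ 0.80 is conventionally adequate.
Power ≈ 0.93 → the study is adequately powered (power ≥ 0.80).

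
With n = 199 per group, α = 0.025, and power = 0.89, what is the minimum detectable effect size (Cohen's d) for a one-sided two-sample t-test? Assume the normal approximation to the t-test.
d ≈ 0.32

Minimum detectable effect (two-sample t-test, normal approximation):
d = (z_α + z_β) / √(n/2)
d = (1.960 + 1.227) / √(199/2)
d = 3.186 / 9.975
d ≈ 0.32

By Cohen's convention (0.2 small / 0.5 medium / 0.8 large): small effect.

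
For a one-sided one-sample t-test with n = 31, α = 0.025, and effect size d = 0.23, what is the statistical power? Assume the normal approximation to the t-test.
Power ≈ 0.25

Power calculation (one-sample t-test, normal approximation):
z_β = d · √n - z_α
z_β = 0.23 · √31 - 1.960
z_β = 0.23 · 5.568 - 1.960
z_β = -0.679

Power = Φ(z_β) = Φ(-0.679) ≈ 0.248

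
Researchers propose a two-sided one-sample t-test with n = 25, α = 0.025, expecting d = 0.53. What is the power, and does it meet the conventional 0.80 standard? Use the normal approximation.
Power ≈ 0.66; the study is underpowered (power < 0.80)

Power calculation (one-sample t-test, normal approximation):
z_β = d · √n - z_{α/2}
z_β = 0.53 · √25 - 2.241
z_β = 0.53 · 5.000 - 2.241
z_β = 0.409

Power = Φ(z_β) = Φ(0.409) ≈ 0.659

Effect size d = 0.53 is medium by Cohen's convention (0.2/0.5/0.8).

Threshold: power ≥ 0.80 is conventionally adequate.
Power ≈ 0.66 → the study is underpowered (power < 0.80).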